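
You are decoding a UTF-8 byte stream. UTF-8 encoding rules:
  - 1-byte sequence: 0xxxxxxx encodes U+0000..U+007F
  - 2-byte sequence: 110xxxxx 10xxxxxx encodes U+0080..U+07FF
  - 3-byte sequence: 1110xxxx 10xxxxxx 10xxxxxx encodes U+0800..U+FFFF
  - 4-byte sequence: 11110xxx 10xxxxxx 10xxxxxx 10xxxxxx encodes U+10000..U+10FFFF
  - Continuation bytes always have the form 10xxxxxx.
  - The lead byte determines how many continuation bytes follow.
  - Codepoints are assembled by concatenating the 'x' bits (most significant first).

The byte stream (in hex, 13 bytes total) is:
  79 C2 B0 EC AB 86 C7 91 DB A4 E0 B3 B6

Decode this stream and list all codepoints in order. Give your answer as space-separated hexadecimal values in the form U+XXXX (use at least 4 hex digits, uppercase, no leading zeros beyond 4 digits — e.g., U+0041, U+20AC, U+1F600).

Byte[0]=79: 1-byte ASCII. cp=U+0079
Byte[1]=C2: 2-byte lead, need 1 cont bytes. acc=0x2
Byte[2]=B0: continuation. acc=(acc<<6)|0x30=0xB0
Completed: cp=U+00B0 (starts at byte 1)
Byte[3]=EC: 3-byte lead, need 2 cont bytes. acc=0xC
Byte[4]=AB: continuation. acc=(acc<<6)|0x2B=0x32B
Byte[5]=86: continuation. acc=(acc<<6)|0x06=0xCAC6
Completed: cp=U+CAC6 (starts at byte 3)
Byte[6]=C7: 2-byte lead, need 1 cont bytes. acc=0x7
Byte[7]=91: continuation. acc=(acc<<6)|0x11=0x1D1
Completed: cp=U+01D1 (starts at byte 6)
Byte[8]=DB: 2-byte lead, need 1 cont bytes. acc=0x1B
Byte[9]=A4: continuation. acc=(acc<<6)|0x24=0x6E4
Completed: cp=U+06E4 (starts at byte 8)
Byte[10]=E0: 3-byte lead, need 2 cont bytes. acc=0x0
Byte[11]=B3: continuation. acc=(acc<<6)|0x33=0x33
Byte[12]=B6: continuation. acc=(acc<<6)|0x36=0xCF6
Completed: cp=U+0CF6 (starts at byte 10)

Answer: U+0079 U+00B0 U+CAC6 U+01D1 U+06E4 U+0CF6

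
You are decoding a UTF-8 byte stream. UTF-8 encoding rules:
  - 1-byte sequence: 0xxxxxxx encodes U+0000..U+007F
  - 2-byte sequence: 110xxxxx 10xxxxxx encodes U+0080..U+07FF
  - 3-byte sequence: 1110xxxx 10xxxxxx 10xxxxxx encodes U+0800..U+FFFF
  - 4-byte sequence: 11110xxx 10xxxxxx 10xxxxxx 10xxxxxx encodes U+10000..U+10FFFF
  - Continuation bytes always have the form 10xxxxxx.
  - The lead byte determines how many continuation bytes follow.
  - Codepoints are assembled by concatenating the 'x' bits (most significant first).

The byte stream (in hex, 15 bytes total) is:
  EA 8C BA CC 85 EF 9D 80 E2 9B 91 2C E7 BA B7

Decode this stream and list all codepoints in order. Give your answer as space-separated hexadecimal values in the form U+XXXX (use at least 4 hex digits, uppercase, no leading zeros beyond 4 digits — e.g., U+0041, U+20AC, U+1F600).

Byte[0]=EA: 3-byte lead, need 2 cont bytes. acc=0xA
Byte[1]=8C: continuation. acc=(acc<<6)|0x0C=0x28C
Byte[2]=BA: continuation. acc=(acc<<6)|0x3A=0xA33A
Completed: cp=U+A33A (starts at byte 0)
Byte[3]=CC: 2-byte lead, need 1 cont bytes. acc=0xC
Byte[4]=85: continuation. acc=(acc<<6)|0x05=0x305
Completed: cp=U+0305 (starts at byte 3)
Byte[5]=EF: 3-byte lead, need 2 cont bytes. acc=0xF
Byte[6]=9D: continuation. acc=(acc<<6)|0x1D=0x3DD
Byte[7]=80: continuation. acc=(acc<<6)|0x00=0xF740
Completed: cp=U+F740 (starts at byte 5)
Byte[8]=E2: 3-byte lead, need 2 cont bytes. acc=0x2
Byte[9]=9B: continuation. acc=(acc<<6)|0x1B=0x9B
Byte[10]=91: continuation. acc=(acc<<6)|0x11=0x26D1
Completed: cp=U+26D1 (starts at byte 8)
Byte[11]=2C: 1-byte ASCII. cp=U+002C
Byte[12]=E7: 3-byte lead, need 2 cont bytes. acc=0x7
Byte[13]=BA: continuation. acc=(acc<<6)|0x3A=0x1FA
Byte[14]=B7: continuation. acc=(acc<<6)|0x37=0x7EB7
Completed: cp=U+7EB7 (starts at byte 12)

Answer: U+A33A U+0305 U+F740 U+26D1 U+002C U+7EB7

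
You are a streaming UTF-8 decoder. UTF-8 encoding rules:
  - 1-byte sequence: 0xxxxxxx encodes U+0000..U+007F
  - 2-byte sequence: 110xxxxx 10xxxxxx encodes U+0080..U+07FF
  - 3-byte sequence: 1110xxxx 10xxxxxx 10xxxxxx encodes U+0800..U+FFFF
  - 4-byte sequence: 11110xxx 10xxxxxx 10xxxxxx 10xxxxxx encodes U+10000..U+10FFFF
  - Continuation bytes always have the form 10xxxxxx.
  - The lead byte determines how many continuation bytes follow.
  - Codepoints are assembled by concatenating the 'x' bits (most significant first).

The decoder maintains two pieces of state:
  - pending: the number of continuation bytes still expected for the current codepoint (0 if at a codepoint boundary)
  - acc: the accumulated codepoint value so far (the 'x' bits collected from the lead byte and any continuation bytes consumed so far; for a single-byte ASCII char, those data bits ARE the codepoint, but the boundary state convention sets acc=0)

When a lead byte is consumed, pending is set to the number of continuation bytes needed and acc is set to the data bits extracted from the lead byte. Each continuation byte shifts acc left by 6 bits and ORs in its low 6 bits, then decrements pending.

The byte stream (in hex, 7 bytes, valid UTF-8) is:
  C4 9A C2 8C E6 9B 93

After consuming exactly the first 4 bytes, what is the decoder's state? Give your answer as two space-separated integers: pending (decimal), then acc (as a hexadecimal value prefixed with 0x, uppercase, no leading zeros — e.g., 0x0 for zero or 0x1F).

Answer: 0 0x8C

Derivation:
Byte[0]=C4: 2-byte lead. pending=1, acc=0x4
Byte[1]=9A: continuation. acc=(acc<<6)|0x1A=0x11A, pending=0
Byte[2]=C2: 2-byte lead. pending=1, acc=0x2
Byte[3]=8C: continuation. acc=(acc<<6)|0x0C=0x8C, pending=0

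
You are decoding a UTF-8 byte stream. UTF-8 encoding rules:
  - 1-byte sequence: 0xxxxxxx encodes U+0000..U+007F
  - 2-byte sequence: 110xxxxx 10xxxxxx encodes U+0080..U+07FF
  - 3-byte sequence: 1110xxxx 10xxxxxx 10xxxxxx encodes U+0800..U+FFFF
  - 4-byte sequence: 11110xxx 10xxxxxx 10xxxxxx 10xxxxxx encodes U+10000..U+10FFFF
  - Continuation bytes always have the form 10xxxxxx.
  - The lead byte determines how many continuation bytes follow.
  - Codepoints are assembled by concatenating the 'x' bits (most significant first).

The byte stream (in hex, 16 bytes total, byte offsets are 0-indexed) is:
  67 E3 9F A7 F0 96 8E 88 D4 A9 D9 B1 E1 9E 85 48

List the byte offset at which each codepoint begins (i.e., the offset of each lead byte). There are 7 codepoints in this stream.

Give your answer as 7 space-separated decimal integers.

Answer: 0 1 4 8 10 12 15

Derivation:
Byte[0]=67: 1-byte ASCII. cp=U+0067
Byte[1]=E3: 3-byte lead, need 2 cont bytes. acc=0x3
Byte[2]=9F: continuation. acc=(acc<<6)|0x1F=0xDF
Byte[3]=A7: continuation. acc=(acc<<6)|0x27=0x37E7
Completed: cp=U+37E7 (starts at byte 1)
Byte[4]=F0: 4-byte lead, need 3 cont bytes. acc=0x0
Byte[5]=96: continuation. acc=(acc<<6)|0x16=0x16
Byte[6]=8E: continuation. acc=(acc<<6)|0x0E=0x58E
Byte[7]=88: continuation. acc=(acc<<6)|0x08=0x16388
Completed: cp=U+16388 (starts at byte 4)
Byte[8]=D4: 2-byte lead, need 1 cont bytes. acc=0x14
Byte[9]=A9: continuation. acc=(acc<<6)|0x29=0x529
Completed: cp=U+0529 (starts at byte 8)
Byte[10]=D9: 2-byte lead, need 1 cont bytes. acc=0x19
Byte[11]=B1: continuation. acc=(acc<<6)|0x31=0x671
Completed: cp=U+0671 (starts at byte 10)
Byte[12]=E1: 3-byte lead, need 2 cont bytes. acc=0x1
Byte[13]=9E: continuation. acc=(acc<<6)|0x1E=0x5E
Byte[14]=85: continuation. acc=(acc<<6)|0x05=0x1785
Completed: cp=U+1785 (starts at byte 12)
Byte[15]=48: 1-byte ASCII. cp=U+0048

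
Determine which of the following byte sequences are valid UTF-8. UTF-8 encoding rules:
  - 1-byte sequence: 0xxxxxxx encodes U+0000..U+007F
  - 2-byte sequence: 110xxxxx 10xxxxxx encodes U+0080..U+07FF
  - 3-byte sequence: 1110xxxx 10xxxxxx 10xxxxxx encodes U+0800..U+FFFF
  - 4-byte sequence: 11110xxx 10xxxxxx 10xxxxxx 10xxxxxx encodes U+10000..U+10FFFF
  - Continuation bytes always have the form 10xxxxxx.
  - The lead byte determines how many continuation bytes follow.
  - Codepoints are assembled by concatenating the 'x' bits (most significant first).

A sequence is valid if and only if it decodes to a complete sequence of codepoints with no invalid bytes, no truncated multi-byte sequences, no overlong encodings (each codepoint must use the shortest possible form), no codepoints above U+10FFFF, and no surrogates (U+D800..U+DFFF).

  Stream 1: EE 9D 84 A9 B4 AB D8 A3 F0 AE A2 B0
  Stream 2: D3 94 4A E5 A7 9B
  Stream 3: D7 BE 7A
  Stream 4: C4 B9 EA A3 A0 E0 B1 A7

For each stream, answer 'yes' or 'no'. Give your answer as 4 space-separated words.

Answer: no yes yes yes

Derivation:
Stream 1: error at byte offset 3. INVALID
Stream 2: decodes cleanly. VALID
Stream 3: decodes cleanly. VALID
Stream 4: decodes cleanly. VALID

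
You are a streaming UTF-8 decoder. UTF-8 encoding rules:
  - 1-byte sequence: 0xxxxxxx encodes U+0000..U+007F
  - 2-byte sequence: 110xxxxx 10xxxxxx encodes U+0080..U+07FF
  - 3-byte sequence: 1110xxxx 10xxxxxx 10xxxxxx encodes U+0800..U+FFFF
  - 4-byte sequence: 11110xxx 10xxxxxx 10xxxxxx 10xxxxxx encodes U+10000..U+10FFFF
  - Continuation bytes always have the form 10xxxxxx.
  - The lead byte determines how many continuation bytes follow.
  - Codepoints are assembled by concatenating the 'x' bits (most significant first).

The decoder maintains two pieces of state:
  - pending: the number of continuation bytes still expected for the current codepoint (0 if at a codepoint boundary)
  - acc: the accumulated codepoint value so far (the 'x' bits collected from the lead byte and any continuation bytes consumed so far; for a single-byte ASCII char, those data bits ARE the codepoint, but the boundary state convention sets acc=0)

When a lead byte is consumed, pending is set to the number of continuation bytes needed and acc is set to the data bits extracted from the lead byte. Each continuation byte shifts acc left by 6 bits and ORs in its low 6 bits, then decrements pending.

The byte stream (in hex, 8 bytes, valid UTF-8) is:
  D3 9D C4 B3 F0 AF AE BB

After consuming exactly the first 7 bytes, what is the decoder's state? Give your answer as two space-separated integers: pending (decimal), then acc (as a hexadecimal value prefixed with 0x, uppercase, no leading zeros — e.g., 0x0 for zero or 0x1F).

Answer: 1 0xBEE

Derivation:
Byte[0]=D3: 2-byte lead. pending=1, acc=0x13
Byte[1]=9D: continuation. acc=(acc<<6)|0x1D=0x4DD, pending=0
Byte[2]=C4: 2-byte lead. pending=1, acc=0x4
Byte[3]=B3: continuation. acc=(acc<<6)|0x33=0x133, pending=0
Byte[4]=F0: 4-byte lead. pending=3, acc=0x0
Byte[5]=AF: continuation. acc=(acc<<6)|0x2F=0x2F, pending=2
Byte[6]=AE: continuation. acc=(acc<<6)|0x2E=0xBEE, pending=1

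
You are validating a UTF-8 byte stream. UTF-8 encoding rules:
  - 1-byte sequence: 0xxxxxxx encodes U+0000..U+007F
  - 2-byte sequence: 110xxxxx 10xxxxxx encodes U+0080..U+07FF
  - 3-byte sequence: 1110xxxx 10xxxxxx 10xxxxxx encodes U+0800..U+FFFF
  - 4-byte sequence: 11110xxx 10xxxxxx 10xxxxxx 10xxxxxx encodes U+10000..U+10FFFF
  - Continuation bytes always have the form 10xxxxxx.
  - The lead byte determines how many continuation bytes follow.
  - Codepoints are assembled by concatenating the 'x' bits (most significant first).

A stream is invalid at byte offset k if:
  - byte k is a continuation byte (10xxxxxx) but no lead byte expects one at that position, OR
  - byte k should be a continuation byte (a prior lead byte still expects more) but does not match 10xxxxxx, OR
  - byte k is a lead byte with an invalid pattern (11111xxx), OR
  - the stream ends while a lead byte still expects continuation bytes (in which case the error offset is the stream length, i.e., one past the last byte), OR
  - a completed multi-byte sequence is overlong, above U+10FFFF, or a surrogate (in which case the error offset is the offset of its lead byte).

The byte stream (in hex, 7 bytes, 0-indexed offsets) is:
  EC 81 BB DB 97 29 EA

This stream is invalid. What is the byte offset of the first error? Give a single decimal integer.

Byte[0]=EC: 3-byte lead, need 2 cont bytes. acc=0xC
Byte[1]=81: continuation. acc=(acc<<6)|0x01=0x301
Byte[2]=BB: continuation. acc=(acc<<6)|0x3B=0xC07B
Completed: cp=U+C07B (starts at byte 0)
Byte[3]=DB: 2-byte lead, need 1 cont bytes. acc=0x1B
Byte[4]=97: continuation. acc=(acc<<6)|0x17=0x6D7
Completed: cp=U+06D7 (starts at byte 3)
Byte[5]=29: 1-byte ASCII. cp=U+0029
Byte[6]=EA: 3-byte lead, need 2 cont bytes. acc=0xA
Byte[7]: stream ended, expected continuation. INVALID

Answer: 7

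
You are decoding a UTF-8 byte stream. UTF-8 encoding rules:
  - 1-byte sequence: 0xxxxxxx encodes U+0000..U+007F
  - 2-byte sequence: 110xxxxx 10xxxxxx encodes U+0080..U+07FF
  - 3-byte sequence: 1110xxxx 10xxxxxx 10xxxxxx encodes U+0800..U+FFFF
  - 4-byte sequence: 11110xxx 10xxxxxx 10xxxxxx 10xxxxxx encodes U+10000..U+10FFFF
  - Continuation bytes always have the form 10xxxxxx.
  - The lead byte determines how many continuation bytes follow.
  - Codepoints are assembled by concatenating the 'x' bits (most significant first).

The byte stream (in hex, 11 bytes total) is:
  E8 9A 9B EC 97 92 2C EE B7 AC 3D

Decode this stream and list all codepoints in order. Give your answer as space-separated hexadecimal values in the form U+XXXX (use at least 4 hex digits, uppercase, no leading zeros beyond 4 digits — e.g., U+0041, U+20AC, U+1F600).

Byte[0]=E8: 3-byte lead, need 2 cont bytes. acc=0x8
Byte[1]=9A: continuation. acc=(acc<<6)|0x1A=0x21A
Byte[2]=9B: continuation. acc=(acc<<6)|0x1B=0x869B
Completed: cp=U+869B (starts at byte 0)
Byte[3]=EC: 3-byte lead, need 2 cont bytes. acc=0xC
Byte[4]=97: continuation. acc=(acc<<6)|0x17=0x317
Byte[5]=92: continuation. acc=(acc<<6)|0x12=0xC5D2
Completed: cp=U+C5D2 (starts at byte 3)
Byte[6]=2C: 1-byte ASCII. cp=U+002C
Byte[7]=EE: 3-byte lead, need 2 cont bytes. acc=0xE
Byte[8]=B7: continuation. acc=(acc<<6)|0x37=0x3B7
Byte[9]=AC: continuation. acc=(acc<<6)|0x2C=0xEDEC
Completed: cp=U+EDEC (starts at byte 7)
Byte[10]=3D: 1-byte ASCII. cp=U+003D

Answer: U+869B U+C5D2 U+002C U+EDEC U+003D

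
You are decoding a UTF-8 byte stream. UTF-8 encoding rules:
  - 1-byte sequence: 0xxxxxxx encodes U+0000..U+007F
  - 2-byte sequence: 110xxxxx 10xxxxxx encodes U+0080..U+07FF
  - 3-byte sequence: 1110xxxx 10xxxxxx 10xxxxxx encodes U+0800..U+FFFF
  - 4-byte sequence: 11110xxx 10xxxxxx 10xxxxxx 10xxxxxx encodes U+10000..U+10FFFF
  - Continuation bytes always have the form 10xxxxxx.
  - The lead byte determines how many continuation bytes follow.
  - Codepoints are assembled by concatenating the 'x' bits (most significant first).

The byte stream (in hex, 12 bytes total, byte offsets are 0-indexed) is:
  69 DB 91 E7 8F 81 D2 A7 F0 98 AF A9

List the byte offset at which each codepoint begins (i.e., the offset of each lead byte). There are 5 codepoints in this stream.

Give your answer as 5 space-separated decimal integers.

Byte[0]=69: 1-byte ASCII. cp=U+0069
Byte[1]=DB: 2-byte lead, need 1 cont bytes. acc=0x1B
Byte[2]=91: continuation. acc=(acc<<6)|0x11=0x6D1
Completed: cp=U+06D1 (starts at byte 1)
Byte[3]=E7: 3-byte lead, need 2 cont bytes. acc=0x7
Byte[4]=8F: continuation. acc=(acc<<6)|0x0F=0x1CF
Byte[5]=81: continuation. acc=(acc<<6)|0x01=0x73C1
Completed: cp=U+73C1 (starts at byte 3)
Byte[6]=D2: 2-byte lead, need 1 cont bytes. acc=0x12
Byte[7]=A7: continuation. acc=(acc<<6)|0x27=0x4A7
Completed: cp=U+04A7 (starts at byte 6)
Byte[8]=F0: 4-byte lead, need 3 cont bytes. acc=0x0
Byte[9]=98: continuation. acc=(acc<<6)|0x18=0x18
Byte[10]=AF: continuation. acc=(acc<<6)|0x2F=0x62F
Byte[11]=A9: continuation. acc=(acc<<6)|0x29=0x18BE9
Completed: cp=U+18BE9 (starts at byte 8)

Answer: 0 1 3 6 8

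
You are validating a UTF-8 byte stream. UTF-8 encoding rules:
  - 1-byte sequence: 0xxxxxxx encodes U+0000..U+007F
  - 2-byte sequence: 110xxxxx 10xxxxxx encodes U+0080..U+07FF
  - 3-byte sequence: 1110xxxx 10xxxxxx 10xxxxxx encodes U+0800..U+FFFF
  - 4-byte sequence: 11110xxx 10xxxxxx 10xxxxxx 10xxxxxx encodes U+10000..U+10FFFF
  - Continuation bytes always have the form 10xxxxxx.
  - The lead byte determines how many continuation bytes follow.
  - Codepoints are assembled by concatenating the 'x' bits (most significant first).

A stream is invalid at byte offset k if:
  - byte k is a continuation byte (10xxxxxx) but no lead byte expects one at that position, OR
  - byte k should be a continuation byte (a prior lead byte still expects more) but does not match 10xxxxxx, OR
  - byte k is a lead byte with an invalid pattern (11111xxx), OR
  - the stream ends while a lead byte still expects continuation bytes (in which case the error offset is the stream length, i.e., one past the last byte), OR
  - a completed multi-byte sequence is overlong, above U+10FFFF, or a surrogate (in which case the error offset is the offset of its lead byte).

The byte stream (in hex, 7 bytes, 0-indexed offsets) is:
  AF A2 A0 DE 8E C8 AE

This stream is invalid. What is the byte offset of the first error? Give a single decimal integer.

Answer: 0

Derivation:
Byte[0]=AF: INVALID lead byte (not 0xxx/110x/1110/11110)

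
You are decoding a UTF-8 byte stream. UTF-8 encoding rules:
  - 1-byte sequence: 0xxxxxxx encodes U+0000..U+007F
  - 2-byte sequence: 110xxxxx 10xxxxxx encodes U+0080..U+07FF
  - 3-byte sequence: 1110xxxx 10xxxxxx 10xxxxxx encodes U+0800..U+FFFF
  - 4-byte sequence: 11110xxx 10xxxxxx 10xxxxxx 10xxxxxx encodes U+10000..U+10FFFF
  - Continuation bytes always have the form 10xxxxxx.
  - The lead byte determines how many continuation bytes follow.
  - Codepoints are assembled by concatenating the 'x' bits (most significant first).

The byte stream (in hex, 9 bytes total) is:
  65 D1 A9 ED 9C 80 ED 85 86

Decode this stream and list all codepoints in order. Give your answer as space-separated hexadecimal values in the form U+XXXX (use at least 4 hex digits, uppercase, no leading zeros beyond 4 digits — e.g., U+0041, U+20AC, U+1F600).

Answer: U+0065 U+0469 U+D700 U+D146

Derivation:
Byte[0]=65: 1-byte ASCII. cp=U+0065
Byte[1]=D1: 2-byte lead, need 1 cont bytes. acc=0x11
Byte[2]=A9: continuation. acc=(acc<<6)|0x29=0x469
Completed: cp=U+0469 (starts at byte 1)
Byte[3]=ED: 3-byte lead, need 2 cont bytes. acc=0xD
Byte[4]=9C: continuation. acc=(acc<<6)|0x1C=0x35C
Byte[5]=80: continuation. acc=(acc<<6)|0x00=0xD700
Completed: cp=U+D700 (starts at byte 3)
Byte[6]=ED: 3-byte lead, need 2 cont bytes. acc=0xD
Byte[7]=85: continuation. acc=(acc<<6)|0x05=0x345
Byte[8]=86: continuation. acc=(acc<<6)|0x06=0xD146
Completed: cp=U+D146 (starts at byte 6)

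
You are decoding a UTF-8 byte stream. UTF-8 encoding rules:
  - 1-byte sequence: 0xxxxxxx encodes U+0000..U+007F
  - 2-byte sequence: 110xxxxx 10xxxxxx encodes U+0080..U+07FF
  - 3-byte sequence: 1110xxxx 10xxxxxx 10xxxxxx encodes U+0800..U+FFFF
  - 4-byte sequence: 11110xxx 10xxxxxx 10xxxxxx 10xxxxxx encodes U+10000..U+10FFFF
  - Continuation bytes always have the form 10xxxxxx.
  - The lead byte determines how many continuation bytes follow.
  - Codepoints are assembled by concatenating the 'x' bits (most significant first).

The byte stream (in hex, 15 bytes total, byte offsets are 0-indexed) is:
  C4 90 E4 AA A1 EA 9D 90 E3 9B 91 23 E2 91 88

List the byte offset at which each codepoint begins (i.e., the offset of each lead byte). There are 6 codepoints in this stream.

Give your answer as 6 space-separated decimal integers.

Answer: 0 2 5 8 11 12

Derivation:
Byte[0]=C4: 2-byte lead, need 1 cont bytes. acc=0x4
Byte[1]=90: continuation. acc=(acc<<6)|0x10=0x110
Completed: cp=U+0110 (starts at byte 0)
Byte[2]=E4: 3-byte lead, need 2 cont bytes. acc=0x4
Byte[3]=AA: continuation. acc=(acc<<6)|0x2A=0x12A
Byte[4]=A1: continuation. acc=(acc<<6)|0x21=0x4AA1
Completed: cp=U+4AA1 (starts at byte 2)
Byte[5]=EA: 3-byte lead, need 2 cont bytes. acc=0xA
Byte[6]=9D: continuation. acc=(acc<<6)|0x1D=0x29D
Byte[7]=90: continuation. acc=(acc<<6)|0x10=0xA750
Completed: cp=U+A750 (starts at byte 5)
Byte[8]=E3: 3-byte lead, need 2 cont bytes. acc=0x3
Byte[9]=9B: continuation. acc=(acc<<6)|0x1B=0xDB
Byte[10]=91: continuation. acc=(acc<<6)|0x11=0x36D1
Completed: cp=U+36D1 (starts at byte 8)
Byte[11]=23: 1-byte ASCII. cp=U+0023
Byte[12]=E2: 3-byte lead, need 2 cont bytes. acc=0x2
Byte[13]=91: continuation. acc=(acc<<6)|0x11=0x91
Byte[14]=88: continuation. acc=(acc<<6)|0x08=0x2448
Completed: cp=U+2448 (starts at byte 12)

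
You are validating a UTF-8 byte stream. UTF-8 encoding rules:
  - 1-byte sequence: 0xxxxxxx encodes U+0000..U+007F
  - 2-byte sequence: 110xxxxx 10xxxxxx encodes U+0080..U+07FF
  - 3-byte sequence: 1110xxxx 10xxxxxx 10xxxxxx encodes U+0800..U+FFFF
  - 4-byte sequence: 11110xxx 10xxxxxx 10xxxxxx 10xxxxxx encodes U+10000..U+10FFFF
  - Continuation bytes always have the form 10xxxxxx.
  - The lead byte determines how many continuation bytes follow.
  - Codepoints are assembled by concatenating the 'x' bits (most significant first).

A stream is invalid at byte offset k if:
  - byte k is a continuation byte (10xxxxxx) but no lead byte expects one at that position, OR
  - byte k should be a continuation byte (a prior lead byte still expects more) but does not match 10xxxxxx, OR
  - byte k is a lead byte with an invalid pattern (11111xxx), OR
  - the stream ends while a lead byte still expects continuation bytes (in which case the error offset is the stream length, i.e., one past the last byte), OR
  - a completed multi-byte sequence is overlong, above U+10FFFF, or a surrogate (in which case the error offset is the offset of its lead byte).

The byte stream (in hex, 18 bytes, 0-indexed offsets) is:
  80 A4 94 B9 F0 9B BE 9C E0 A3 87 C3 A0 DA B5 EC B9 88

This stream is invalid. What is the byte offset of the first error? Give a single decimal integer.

Byte[0]=80: INVALID lead byte (not 0xxx/110x/1110/11110)

Answer: 0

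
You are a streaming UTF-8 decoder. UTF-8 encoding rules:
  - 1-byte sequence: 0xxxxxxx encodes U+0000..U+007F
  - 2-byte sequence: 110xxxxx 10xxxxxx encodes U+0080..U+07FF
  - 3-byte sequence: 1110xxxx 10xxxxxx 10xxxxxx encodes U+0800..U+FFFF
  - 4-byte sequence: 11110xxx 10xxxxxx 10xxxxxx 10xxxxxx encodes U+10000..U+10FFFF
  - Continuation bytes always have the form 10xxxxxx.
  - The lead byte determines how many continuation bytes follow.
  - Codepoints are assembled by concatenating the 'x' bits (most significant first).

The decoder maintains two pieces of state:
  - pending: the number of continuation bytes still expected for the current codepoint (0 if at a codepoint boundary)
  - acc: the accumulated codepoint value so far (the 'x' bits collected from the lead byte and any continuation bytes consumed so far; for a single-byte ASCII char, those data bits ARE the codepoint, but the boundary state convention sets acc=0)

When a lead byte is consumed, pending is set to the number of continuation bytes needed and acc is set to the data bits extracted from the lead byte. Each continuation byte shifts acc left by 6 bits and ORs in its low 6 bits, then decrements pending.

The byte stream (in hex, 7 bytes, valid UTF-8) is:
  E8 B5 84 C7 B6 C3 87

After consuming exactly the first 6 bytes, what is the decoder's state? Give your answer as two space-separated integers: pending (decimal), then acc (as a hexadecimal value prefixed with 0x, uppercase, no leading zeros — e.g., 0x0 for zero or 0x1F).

Byte[0]=E8: 3-byte lead. pending=2, acc=0x8
Byte[1]=B5: continuation. acc=(acc<<6)|0x35=0x235, pending=1
Byte[2]=84: continuation. acc=(acc<<6)|0x04=0x8D44, pending=0
Byte[3]=C7: 2-byte lead. pending=1, acc=0x7
Byte[4]=B6: continuation. acc=(acc<<6)|0x36=0x1F6, pending=0
Byte[5]=C3: 2-byte lead. pending=1, acc=0x3

Answer: 1 0x3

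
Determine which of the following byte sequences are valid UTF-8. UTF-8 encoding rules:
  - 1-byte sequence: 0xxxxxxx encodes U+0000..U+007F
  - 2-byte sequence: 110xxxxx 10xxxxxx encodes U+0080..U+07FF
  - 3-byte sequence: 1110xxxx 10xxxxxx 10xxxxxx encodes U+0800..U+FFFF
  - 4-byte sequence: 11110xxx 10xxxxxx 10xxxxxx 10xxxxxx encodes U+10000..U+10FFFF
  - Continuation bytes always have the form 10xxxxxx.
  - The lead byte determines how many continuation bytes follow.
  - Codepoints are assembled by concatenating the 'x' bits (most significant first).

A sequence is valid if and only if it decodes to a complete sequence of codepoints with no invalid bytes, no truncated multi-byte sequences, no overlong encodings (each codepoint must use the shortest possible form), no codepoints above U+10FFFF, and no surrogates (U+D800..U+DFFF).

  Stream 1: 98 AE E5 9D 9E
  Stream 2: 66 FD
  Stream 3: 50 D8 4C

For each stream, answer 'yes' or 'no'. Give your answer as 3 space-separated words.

Stream 1: error at byte offset 0. INVALID
Stream 2: error at byte offset 1. INVALID
Stream 3: error at byte offset 2. INVALID

Answer: no no no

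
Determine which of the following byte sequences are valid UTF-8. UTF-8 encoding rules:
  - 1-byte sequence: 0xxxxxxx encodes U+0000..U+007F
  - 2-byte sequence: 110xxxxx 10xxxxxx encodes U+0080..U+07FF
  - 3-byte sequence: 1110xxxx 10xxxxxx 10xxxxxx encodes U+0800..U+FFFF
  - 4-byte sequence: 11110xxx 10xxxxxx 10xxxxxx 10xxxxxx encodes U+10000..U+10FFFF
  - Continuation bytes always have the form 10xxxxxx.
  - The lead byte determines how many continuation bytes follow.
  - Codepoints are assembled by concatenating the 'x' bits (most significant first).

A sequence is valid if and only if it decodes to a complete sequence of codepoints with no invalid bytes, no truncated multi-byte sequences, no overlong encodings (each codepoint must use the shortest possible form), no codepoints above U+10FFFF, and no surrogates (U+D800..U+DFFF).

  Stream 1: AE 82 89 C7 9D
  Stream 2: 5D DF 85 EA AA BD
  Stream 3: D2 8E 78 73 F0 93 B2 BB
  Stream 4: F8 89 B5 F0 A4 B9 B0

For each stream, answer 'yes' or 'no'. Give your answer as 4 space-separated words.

Stream 1: error at byte offset 0. INVALID
Stream 2: decodes cleanly. VALID
Stream 3: decodes cleanly. VALID
Stream 4: error at byte offset 0. INVALID

Answer: no yes yes no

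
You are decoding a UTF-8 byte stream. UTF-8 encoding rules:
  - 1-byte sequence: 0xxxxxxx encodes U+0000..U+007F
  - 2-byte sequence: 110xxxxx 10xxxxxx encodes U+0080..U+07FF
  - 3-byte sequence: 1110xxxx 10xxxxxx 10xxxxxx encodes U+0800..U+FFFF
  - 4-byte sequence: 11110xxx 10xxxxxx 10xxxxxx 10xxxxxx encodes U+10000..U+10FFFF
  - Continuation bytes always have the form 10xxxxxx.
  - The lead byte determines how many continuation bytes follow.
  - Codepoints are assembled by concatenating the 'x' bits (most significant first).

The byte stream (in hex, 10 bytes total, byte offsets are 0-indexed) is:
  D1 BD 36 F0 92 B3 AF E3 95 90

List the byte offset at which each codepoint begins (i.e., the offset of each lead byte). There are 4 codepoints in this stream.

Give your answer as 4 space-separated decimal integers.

Byte[0]=D1: 2-byte lead, need 1 cont bytes. acc=0x11
Byte[1]=BD: continuation. acc=(acc<<6)|0x3D=0x47D
Completed: cp=U+047D (starts at byte 0)
Byte[2]=36: 1-byte ASCII. cp=U+0036
Byte[3]=F0: 4-byte lead, need 3 cont bytes. acc=0x0
Byte[4]=92: continuation. acc=(acc<<6)|0x12=0x12
Byte[5]=B3: continuation. acc=(acc<<6)|0x33=0x4B3
Byte[6]=AF: continuation. acc=(acc<<6)|0x2F=0x12CEF
Completed: cp=U+12CEF (starts at byte 3)
Byte[7]=E3: 3-byte lead, need 2 cont bytes. acc=0x3
Byte[8]=95: continuation. acc=(acc<<6)|0x15=0xD5
Byte[9]=90: continuation. acc=(acc<<6)|0x10=0x3550
Completed: cp=U+3550 (starts at byte 7)

Answer: 0 2 3 7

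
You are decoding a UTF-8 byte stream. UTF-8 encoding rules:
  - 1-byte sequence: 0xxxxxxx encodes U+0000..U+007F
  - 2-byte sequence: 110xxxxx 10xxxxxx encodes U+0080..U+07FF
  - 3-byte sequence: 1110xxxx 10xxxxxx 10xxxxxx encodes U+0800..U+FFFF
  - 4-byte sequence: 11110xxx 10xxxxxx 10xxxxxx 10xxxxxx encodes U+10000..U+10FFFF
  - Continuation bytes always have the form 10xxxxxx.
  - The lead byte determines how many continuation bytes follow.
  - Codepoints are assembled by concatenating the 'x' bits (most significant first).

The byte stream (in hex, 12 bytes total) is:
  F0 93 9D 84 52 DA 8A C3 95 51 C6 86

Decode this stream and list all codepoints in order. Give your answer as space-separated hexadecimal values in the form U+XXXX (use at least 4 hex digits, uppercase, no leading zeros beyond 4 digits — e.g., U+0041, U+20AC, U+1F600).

Byte[0]=F0: 4-byte lead, need 3 cont bytes. acc=0x0
Byte[1]=93: continuation. acc=(acc<<6)|0x13=0x13
Byte[2]=9D: continuation. acc=(acc<<6)|0x1D=0x4DD
Byte[3]=84: continuation. acc=(acc<<6)|0x04=0x13744
Completed: cp=U+13744 (starts at byte 0)
Byte[4]=52: 1-byte ASCII. cp=U+0052
Byte[5]=DA: 2-byte lead, need 1 cont bytes. acc=0x1A
Byte[6]=8A: continuation. acc=(acc<<6)|0x0A=0x68A
Completed: cp=U+068A (starts at byte 5)
Byte[7]=C3: 2-byte lead, need 1 cont bytes. acc=0x3
Byte[8]=95: continuation. acc=(acc<<6)|0x15=0xD5
Completed: cp=U+00D5 (starts at byte 7)
Byte[9]=51: 1-byte ASCII. cp=U+0051
Byte[10]=C6: 2-byte lead, need 1 cont bytes. acc=0x6
Byte[11]=86: continuation. acc=(acc<<6)|0x06=0x186
Completed: cp=U+0186 (starts at byte 10)

Answer: U+13744 U+0052 U+068A U+00D5 U+0051 U+0186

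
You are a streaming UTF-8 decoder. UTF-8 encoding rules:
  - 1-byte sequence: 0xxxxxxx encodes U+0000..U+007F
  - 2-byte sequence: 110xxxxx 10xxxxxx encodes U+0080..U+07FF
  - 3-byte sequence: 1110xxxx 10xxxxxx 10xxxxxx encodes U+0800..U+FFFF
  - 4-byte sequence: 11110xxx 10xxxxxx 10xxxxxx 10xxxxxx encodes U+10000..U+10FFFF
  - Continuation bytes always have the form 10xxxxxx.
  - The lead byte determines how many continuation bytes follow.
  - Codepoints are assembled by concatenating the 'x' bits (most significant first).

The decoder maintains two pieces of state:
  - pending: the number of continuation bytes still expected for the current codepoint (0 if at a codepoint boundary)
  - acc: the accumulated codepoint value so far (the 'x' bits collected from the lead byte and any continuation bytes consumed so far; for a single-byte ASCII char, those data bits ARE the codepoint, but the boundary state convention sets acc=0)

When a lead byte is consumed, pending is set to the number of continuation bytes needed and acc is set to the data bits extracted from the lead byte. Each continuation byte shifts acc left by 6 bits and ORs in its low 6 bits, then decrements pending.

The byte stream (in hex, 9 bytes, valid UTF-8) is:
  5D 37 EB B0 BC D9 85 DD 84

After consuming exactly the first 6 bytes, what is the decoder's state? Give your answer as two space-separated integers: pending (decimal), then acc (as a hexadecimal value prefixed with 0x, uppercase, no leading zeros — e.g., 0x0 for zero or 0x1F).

Answer: 1 0x19

Derivation:
Byte[0]=5D: 1-byte. pending=0, acc=0x0
Byte[1]=37: 1-byte. pending=0, acc=0x0
Byte[2]=EB: 3-byte lead. pending=2, acc=0xB
Byte[3]=B0: continuation. acc=(acc<<6)|0x30=0x2F0, pending=1
Byte[4]=BC: continuation. acc=(acc<<6)|0x3C=0xBC3C, pending=0
Byte[5]=D9: 2-byte lead. pending=1, acc=0x19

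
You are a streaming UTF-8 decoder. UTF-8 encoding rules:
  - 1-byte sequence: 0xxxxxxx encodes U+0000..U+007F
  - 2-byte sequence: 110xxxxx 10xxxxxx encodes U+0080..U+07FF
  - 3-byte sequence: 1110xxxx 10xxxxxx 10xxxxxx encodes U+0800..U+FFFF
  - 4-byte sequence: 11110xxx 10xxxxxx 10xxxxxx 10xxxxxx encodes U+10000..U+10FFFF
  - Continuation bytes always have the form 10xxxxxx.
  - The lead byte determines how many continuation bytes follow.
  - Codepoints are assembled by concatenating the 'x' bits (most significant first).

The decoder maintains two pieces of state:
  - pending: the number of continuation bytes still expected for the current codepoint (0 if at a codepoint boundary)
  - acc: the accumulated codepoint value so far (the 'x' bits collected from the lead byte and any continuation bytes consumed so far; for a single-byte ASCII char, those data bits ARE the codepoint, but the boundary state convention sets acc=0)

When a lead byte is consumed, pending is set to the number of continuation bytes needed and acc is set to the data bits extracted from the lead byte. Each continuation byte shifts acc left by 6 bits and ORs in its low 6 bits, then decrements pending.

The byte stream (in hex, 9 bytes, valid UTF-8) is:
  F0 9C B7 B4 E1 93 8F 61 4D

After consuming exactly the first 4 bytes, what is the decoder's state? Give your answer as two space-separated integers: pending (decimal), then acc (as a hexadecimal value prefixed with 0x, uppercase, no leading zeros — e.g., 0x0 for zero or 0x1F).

Byte[0]=F0: 4-byte lead. pending=3, acc=0x0
Byte[1]=9C: continuation. acc=(acc<<6)|0x1C=0x1C, pending=2
Byte[2]=B7: continuation. acc=(acc<<6)|0x37=0x737, pending=1
Byte[3]=B4: continuation. acc=(acc<<6)|0x34=0x1CDF4, pending=0

Answer: 0 0x1CDF4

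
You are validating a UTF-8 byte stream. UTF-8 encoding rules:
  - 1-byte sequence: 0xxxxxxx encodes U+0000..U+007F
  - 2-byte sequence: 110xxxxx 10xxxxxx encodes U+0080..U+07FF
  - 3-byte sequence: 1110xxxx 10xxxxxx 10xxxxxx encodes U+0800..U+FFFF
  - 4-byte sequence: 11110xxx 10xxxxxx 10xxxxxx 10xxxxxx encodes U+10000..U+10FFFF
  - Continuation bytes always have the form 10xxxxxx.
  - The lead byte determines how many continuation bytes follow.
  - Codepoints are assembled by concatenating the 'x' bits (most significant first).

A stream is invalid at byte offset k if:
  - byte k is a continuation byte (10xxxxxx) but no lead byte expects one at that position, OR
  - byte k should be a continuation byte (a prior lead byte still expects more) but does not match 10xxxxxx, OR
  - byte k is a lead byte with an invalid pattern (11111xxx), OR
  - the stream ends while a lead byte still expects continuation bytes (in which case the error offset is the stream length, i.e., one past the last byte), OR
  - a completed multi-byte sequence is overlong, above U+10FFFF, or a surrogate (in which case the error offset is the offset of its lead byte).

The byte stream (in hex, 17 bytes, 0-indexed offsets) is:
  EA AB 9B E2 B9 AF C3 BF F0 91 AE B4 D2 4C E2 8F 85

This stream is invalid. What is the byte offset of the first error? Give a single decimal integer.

Byte[0]=EA: 3-byte lead, need 2 cont bytes. acc=0xA
Byte[1]=AB: continuation. acc=(acc<<6)|0x2B=0x2AB
Byte[2]=9B: continuation. acc=(acc<<6)|0x1B=0xAADB
Completed: cp=U+AADB (starts at byte 0)
Byte[3]=E2: 3-byte lead, need 2 cont bytes. acc=0x2
Byte[4]=B9: continuation. acc=(acc<<6)|0x39=0xB9
Byte[5]=AF: continuation. acc=(acc<<6)|0x2F=0x2E6F
Completed: cp=U+2E6F (starts at byte 3)
Byte[6]=C3: 2-byte lead, need 1 cont bytes. acc=0x3
Byte[7]=BF: continuation. acc=(acc<<6)|0x3F=0xFF
Completed: cp=U+00FF (starts at byte 6)
Byte[8]=F0: 4-byte lead, need 3 cont bytes. acc=0x0
Byte[9]=91: continuation. acc=(acc<<6)|0x11=0x11
Byte[10]=AE: continuation. acc=(acc<<6)|0x2E=0x46E
Byte[11]=B4: continuation. acc=(acc<<6)|0x34=0x11BB4
Completed: cp=U+11BB4 (starts at byte 8)
Byte[12]=D2: 2-byte lead, need 1 cont bytes. acc=0x12
Byte[13]=4C: expected 10xxxxxx continuation. INVALID

Answer: 13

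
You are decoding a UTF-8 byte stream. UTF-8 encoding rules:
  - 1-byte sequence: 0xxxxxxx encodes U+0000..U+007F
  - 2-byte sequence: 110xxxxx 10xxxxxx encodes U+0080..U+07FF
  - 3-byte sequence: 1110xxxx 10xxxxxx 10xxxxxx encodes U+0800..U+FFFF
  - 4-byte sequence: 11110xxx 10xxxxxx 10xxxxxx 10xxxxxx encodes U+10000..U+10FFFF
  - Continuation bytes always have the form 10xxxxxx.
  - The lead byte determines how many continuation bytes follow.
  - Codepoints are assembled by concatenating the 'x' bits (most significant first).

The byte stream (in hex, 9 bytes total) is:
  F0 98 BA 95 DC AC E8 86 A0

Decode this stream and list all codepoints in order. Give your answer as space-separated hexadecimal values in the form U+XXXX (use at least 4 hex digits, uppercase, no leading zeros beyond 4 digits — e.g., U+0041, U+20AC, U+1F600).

Answer: U+18E95 U+072C U+81A0

Derivation:
Byte[0]=F0: 4-byte lead, need 3 cont bytes. acc=0x0
Byte[1]=98: continuation. acc=(acc<<6)|0x18=0x18
Byte[2]=BA: continuation. acc=(acc<<6)|0x3A=0x63A
Byte[3]=95: continuation. acc=(acc<<6)|0x15=0x18E95
Completed: cp=U+18E95 (starts at byte 0)
Byte[4]=DC: 2-byte lead, need 1 cont bytes. acc=0x1C
Byte[5]=AC: continuation. acc=(acc<<6)|0x2C=0x72C
Completed: cp=U+072C (starts at byte 4)
Byte[6]=E8: 3-byte lead, need 2 cont bytes. acc=0x8
Byte[7]=86: continuation. acc=(acc<<6)|0x06=0x206
Byte[8]=A0: continuation. acc=(acc<<6)|0x20=0x81A0
Completed: cp=U+81A0 (starts at byte 6)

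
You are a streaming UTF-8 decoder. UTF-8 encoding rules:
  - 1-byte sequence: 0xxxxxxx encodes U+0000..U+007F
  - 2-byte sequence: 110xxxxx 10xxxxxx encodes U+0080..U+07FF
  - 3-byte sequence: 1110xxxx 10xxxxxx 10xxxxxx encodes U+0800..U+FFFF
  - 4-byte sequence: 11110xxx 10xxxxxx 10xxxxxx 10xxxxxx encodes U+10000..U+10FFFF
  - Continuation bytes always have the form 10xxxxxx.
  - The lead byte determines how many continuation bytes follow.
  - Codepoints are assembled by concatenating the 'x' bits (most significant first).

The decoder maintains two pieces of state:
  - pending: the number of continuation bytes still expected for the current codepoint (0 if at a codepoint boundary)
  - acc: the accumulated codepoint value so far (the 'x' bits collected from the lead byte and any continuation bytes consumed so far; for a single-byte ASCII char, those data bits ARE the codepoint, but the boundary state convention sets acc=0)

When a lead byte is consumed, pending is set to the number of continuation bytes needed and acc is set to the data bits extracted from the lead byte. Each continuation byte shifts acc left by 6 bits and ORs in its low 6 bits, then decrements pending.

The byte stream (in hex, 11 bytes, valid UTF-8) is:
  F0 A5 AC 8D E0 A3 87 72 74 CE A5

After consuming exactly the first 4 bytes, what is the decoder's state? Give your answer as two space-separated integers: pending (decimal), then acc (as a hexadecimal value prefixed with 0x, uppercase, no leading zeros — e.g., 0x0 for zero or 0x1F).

Answer: 0 0x25B0D

Derivation:
Byte[0]=F0: 4-byte lead. pending=3, acc=0x0
Byte[1]=A5: continuation. acc=(acc<<6)|0x25=0x25, pending=2
Byte[2]=AC: continuation. acc=(acc<<6)|0x2C=0x96C, pending=1
Byte[3]=8D: continuation. acc=(acc<<6)|0x0D=0x25B0D, pending=0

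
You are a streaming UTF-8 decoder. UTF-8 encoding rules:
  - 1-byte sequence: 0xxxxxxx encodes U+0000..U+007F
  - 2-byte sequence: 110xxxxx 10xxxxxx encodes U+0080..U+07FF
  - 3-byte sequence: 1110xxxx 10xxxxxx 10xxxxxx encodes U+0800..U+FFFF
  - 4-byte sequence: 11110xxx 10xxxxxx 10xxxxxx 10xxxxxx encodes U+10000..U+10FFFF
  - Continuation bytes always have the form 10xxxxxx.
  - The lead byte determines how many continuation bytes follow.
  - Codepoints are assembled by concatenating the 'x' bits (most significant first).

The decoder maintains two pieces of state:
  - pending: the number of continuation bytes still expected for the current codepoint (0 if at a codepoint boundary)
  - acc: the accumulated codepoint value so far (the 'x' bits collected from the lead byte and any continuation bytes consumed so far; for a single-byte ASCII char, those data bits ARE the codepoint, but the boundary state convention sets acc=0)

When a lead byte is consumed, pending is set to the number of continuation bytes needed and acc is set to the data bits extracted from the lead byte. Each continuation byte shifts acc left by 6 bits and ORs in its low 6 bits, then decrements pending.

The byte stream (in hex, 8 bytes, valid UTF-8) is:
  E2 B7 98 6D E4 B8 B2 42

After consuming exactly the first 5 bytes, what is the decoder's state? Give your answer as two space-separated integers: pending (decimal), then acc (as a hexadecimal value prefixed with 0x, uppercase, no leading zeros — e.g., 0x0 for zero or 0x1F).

Byte[0]=E2: 3-byte lead. pending=2, acc=0x2
Byte[1]=B7: continuation. acc=(acc<<6)|0x37=0xB7, pending=1
Byte[2]=98: continuation. acc=(acc<<6)|0x18=0x2DD8, pending=0
Byte[3]=6D: 1-byte. pending=0, acc=0x0
Byte[4]=E4: 3-byte lead. pending=2, acc=0x4

Answer: 2 0x4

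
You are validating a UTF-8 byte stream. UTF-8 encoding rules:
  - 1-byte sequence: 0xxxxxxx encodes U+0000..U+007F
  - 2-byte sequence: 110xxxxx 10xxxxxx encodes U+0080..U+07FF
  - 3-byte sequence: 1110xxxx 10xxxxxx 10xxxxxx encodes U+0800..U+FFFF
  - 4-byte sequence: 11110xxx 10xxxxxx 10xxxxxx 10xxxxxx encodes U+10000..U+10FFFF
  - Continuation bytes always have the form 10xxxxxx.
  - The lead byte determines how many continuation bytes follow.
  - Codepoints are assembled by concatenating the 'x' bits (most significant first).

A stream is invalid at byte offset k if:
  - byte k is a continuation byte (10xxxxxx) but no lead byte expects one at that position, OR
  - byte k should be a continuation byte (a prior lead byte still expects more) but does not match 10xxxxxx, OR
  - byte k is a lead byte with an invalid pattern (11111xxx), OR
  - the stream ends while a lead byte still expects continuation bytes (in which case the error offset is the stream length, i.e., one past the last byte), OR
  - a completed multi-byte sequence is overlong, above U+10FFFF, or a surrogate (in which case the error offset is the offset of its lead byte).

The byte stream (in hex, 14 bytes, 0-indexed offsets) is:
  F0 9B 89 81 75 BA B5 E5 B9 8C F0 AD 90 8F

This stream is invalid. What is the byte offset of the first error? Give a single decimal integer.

Byte[0]=F0: 4-byte lead, need 3 cont bytes. acc=0x0
Byte[1]=9B: continuation. acc=(acc<<6)|0x1B=0x1B
Byte[2]=89: continuation. acc=(acc<<6)|0x09=0x6C9
Byte[3]=81: continuation. acc=(acc<<6)|0x01=0x1B241
Completed: cp=U+1B241 (starts at byte 0)
Byte[4]=75: 1-byte ASCII. cp=U+0075
Byte[5]=BA: INVALID lead byte (not 0xxx/110x/1110/11110)

Answer: 5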